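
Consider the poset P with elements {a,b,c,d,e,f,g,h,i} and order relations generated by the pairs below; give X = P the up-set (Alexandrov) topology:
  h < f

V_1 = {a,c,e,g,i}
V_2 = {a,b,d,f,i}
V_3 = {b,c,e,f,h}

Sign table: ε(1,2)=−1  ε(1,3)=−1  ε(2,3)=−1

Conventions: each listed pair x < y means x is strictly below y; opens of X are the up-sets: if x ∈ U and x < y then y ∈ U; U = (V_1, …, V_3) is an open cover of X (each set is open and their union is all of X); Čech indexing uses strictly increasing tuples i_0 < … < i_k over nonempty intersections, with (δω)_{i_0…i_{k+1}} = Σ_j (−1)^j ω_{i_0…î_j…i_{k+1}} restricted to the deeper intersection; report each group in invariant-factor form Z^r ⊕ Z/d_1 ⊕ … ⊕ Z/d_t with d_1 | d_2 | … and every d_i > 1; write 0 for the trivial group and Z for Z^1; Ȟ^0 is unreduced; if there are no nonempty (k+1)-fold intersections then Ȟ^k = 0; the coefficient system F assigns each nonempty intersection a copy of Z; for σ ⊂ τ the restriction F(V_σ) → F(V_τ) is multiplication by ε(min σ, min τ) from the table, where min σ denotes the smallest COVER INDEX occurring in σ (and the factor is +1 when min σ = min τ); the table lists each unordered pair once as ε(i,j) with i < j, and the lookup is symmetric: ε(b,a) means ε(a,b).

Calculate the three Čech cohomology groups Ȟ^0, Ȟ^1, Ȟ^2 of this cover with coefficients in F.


intersection data:
  V12={a,i} V13={c,e} V23={b,f}
C dims 3,3; δ0: rk 3, SNF 1^2·2
Ȟ^0 = (3 − 3) − 0 = 0, so Ȟ^0 ≅ 0
Ȟ^1 = (3 − 0) − 3 = 0 plus torsion [2], so Ȟ^1 ≅ Z/2
Ȟ^2 = (0 − 0) − 0 = 0, so Ȟ^2 ≅ 0

Ȟ^0 ≅ 0, Ȟ^1 ≅ Z/2 and Ȟ^2 ≅ 0


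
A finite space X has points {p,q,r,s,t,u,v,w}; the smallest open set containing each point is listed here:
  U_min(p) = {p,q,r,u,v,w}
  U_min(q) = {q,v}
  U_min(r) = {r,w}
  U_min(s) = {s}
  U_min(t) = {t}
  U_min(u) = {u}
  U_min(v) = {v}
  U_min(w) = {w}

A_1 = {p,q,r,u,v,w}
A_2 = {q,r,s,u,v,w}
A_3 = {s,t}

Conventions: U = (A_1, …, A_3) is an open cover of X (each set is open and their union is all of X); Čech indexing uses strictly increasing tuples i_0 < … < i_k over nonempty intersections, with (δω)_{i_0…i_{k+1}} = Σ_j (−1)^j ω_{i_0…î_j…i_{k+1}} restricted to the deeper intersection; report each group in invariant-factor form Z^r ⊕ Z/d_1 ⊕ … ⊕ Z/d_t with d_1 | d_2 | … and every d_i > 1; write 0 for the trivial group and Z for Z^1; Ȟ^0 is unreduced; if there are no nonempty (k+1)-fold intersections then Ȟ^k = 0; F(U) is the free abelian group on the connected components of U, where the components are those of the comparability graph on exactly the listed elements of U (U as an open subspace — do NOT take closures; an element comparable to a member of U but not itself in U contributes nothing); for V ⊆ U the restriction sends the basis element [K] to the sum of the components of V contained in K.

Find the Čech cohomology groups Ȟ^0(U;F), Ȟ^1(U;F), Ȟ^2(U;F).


Ȟ^0 = Z^3, Ȟ^1 = 0, Ȟ^2 = 0

nerve of the cover:
  A12={q,r,u,v,w} A23={s}
components per intersection:
  A1: {p,q,r,u,v,w}
  A2: {q,v} {r,w} {s} {u}
  A3: {s} {t}
  A12: {q,v} {r,w} {u}
  A23: {s}
C dims 7,4; δ0: rk 4, SNF 1^4
Ȟ^0 = (7 − 4) − 0 = 3, so Ȟ^0 ≅ Z^3
Ȟ^1 = (4 − 0) − 4 = 0, so Ȟ^1 ≅ 0
Ȟ^2 = (0 − 0) − 0 = 0, so Ȟ^2 ≅ 0


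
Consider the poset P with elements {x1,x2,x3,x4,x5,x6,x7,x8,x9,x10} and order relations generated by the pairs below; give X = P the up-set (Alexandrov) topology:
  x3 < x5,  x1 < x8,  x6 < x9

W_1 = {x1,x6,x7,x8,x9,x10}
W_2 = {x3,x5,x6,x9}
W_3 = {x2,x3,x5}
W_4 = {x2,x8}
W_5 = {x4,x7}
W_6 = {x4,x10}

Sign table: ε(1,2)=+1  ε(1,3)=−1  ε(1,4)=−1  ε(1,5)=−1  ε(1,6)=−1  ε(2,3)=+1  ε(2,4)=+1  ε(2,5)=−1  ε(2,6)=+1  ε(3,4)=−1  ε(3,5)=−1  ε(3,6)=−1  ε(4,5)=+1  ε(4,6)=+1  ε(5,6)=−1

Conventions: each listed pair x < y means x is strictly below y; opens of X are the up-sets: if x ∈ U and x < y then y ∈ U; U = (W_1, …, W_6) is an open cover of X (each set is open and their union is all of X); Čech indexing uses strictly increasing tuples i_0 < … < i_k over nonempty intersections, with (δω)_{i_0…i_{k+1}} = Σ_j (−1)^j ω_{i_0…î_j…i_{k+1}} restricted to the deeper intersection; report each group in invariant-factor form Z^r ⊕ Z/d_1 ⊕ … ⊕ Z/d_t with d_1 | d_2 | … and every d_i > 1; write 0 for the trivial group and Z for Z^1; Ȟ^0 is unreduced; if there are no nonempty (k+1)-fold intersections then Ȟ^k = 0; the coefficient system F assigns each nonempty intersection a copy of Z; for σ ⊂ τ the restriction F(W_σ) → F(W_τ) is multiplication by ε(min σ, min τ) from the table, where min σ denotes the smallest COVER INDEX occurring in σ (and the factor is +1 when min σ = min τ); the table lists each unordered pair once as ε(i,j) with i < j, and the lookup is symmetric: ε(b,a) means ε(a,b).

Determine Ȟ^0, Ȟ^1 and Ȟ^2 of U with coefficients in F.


nonempty intersections:
  W12={x6,x9} W14={x8} W15={x7} W16={x10} W23={x3,x5} W34={x2} W56={x4}
C dims 6,7; δ0: rk 6, SNF 1^5·2
Ȟ^0: (6−6)−0=0 ⇒ 0
Ȟ^1: (7−0)−6=1 plus torsion [2] ⇒ Z ⊕ Z/2
Ȟ^2: (0−0)−0=0 ⇒ 0

Ȟ^0 ≅ 0; Ȟ^1 ≅ Z ⊕ Z/2; Ȟ^2 ≅ 0


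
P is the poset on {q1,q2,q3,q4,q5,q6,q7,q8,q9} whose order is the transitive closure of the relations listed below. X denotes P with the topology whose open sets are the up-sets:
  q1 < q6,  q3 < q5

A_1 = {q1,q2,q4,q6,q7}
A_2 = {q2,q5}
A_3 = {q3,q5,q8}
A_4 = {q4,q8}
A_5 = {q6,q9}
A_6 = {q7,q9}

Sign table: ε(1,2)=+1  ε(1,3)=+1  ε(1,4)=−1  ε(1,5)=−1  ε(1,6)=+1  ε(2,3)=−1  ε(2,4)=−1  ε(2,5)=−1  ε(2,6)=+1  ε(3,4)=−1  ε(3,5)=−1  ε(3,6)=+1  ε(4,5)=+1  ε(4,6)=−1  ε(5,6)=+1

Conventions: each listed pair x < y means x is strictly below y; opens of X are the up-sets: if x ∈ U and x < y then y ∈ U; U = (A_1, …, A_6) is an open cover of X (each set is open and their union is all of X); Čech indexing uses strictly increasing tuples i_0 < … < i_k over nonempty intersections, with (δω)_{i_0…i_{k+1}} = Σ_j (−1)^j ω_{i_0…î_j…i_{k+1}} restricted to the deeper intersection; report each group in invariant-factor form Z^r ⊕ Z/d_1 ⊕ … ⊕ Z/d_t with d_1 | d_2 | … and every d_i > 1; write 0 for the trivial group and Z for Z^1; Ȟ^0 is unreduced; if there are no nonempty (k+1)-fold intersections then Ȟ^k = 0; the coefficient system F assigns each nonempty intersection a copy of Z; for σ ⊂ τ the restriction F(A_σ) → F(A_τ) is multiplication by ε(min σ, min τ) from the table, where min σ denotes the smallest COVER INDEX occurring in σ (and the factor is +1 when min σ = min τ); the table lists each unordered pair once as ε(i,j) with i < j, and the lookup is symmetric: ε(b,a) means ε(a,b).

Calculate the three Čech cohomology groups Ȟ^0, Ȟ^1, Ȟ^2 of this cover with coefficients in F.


nerve of the cover:
  A12={q2} A14={q4} A15={q6} A16={q7} A23={q5} A34={q8} A56={q9}
C dims 6,7; δ0: rk 6, SNF 1^5·2
Ȟ^0 = (6 − 6) − 0 = 0, so Ȟ^0 ≅ 0
Ȟ^1 = (7 − 0) − 6 = 1 plus torsion [2], so Ȟ^1 ≅ Z ⊕ Z/2
Ȟ^2 = (0 − 0) − 0 = 0, so Ȟ^2 ≅ 0

Ȟ^0 ≅ 0; Ȟ^1 ≅ Z ⊕ Z/2; Ȟ^2 ≅ 0


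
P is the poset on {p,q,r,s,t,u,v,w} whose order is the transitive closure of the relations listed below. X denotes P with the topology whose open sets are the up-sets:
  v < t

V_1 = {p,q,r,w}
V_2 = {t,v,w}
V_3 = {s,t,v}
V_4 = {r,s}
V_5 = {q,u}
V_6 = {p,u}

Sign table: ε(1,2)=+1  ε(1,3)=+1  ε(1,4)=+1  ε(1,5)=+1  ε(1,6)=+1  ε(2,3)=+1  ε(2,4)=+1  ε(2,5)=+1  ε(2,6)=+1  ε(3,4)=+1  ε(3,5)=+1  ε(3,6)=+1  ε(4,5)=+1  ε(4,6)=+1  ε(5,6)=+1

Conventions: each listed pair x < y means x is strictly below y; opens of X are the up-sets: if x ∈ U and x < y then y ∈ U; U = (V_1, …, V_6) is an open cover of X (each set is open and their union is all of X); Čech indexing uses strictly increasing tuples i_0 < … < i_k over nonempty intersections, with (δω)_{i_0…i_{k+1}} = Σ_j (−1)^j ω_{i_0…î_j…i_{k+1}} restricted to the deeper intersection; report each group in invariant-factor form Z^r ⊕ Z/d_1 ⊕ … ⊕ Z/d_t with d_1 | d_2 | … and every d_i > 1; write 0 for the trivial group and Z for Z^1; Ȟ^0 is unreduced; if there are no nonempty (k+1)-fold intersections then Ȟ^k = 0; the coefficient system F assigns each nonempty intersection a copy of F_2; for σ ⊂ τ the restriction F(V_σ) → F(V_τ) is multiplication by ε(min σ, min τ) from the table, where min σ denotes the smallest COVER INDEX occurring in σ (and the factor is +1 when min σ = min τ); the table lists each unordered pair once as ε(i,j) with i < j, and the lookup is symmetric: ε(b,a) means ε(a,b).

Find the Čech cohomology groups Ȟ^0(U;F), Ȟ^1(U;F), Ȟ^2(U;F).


Ȟ^0 ≅ Z/2,  Ȟ^1 ≅ Z/2 ⊕ Z/2,  Ȟ^2 ≅ 0

nonempty intersections:
  V12={w} V14={r} V15={q} V16={p} V23={t,v} V34={s} V56={u}
C dims 6,7; δ0: rk_F2 5
Ȟ^0: (6−5)−0=1 ⇒ Z/2
Ȟ^1: (7−0)−5=2 ⇒ Z/2 ⊕ Z/2
Ȟ^2: (0−0)−0=0 ⇒ 0


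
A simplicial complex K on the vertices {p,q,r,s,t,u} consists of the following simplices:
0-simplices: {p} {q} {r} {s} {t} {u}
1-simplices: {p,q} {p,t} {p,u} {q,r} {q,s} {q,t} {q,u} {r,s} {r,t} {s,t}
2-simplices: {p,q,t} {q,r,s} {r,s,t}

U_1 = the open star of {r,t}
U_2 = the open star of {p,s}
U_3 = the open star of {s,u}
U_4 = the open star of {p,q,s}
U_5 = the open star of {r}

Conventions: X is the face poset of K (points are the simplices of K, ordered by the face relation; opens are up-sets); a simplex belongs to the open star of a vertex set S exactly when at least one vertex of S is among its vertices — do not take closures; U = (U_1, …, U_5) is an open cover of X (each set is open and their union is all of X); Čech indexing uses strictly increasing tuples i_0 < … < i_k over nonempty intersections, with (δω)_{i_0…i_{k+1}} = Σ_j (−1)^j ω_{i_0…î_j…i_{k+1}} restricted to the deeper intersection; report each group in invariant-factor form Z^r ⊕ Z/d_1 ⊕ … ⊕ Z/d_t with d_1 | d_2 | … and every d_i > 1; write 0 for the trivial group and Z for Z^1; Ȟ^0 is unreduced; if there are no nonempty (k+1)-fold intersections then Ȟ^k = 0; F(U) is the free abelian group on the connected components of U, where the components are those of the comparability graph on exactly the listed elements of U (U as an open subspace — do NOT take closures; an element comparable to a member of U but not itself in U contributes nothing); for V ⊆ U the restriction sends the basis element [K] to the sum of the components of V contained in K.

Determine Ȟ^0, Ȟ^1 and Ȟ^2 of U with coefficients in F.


Ȟ^0(U;F) ≅ Z; Ȟ^1(U;F) ≅ Z^2; Ȟ^2(U;F) ≅ 0

intersection data:
  U1={{r},{t},{p,t},{q,r},{q,t},{r,s},{r,t},{s,t},{p,q,t},{q,r,s},{r,s,t}} U2={{p},{s},{p,q},{p,t},{p,u},{q,s},{r,s},{s,t},{p,q,t},{q,r,s},{r,s,t}} U3={{s},{u},{p,u},{q,s},{q,u},{r,s},{s,t},{q,r,s},{r,s,t}} U4={{p},{q},{s},{p,q},{p,t},{p,u},{q,r},{q,s},{q,t},{q,u},{r,s},{s,t},{p,q,t},{q,r,s},{r,s,t}} U5={{r},{q,r},{r,s},{r,t},{q,r,s},{r,s,t}}
  U12={{p,t},{r,s},{s,t},{p,q,t},{q,r,s},{r,s,t}} U13={{r,s},{s,t},{q,r,s},{r,s,t}} U14={{p,t},{q,r},{q,t},{r,s},{s,t},{p,q,t},{q,r,s},{r,s,t}} U15={{r},{q,r},{r,s},{r,t},{q,r,s},{r,s,t}} U23={{s},{p,u},{q,s},{r,s},{s,t},{q,r,s},{r,s,t}} U24={{p},{s},{p,q},{p,t},{p,u},{q,s},{r,s},{s,t},{p,q,t},{q,r,s},{r,s,t}} U25={{r,s},{q,r,s},{r,s,t}} U34={{s},{p,u},{q,s},{q,u},{r,s},{s,t},{q,r,s},{r,s,t}} U35={{r,s},{q,r,s},{r,s,t}} U45={{q,r},{r,s},{q,r,s},{r,s,t}}
  U123={{r,s},{s,t},{q,r,s},{r,s,t}} U124={{p,t},{r,s},{s,t},{p,q,t},{q,r,s},{r,s,t}} U125={{r,s},{q,r,s},{r,s,t}} U134={{r,s},{s,t},{q,r,s},{r,s,t}} U135={{r,s},{q,r,s},{r,s,t}} U145={{q,r},{r,s},{q,r,s},{r,s,t}} U234={{s},{p,u},{q,s},{r,s},{s,t},{q,r,s},{r,s,t}} U235={{r,s},{q,r,s},{r,s,t}} U245={{r,s},{q,r,s},{r,s,t}} U345={{r,s},{q,r,s},{r,s,t}}
  U1234={{r,s},{s,t},{q,r,s},{r,s,t}} U1235={{r,s},{q,r,s},{r,s,t}} U1245={{r,s},{q,r,s},{r,s,t}} U1345={{r,s},{q,r,s},{r,s,t}} U2345={{r,s},{q,r,s},{r,s,t}}
  U12345={{r,s},{q,r,s},{r,s,t}}
components per intersection:
  U1: {{r},{t},{p,t},{q,r},{q,t},{r,s},{r,t},{s,t},{p,q,t},{q,r,s},{r,s,t}}
  U2: {{p},{p,q},{p,t},{p,u},{p,q,t}} {{s},{q,s},{r,s},{s,t},{q,r,s},{r,s,t}}
  U3: {{s},{q,s},{r,s},{s,t},{q,r,s},{r,s,t}} {{u},{p,u},{q,u}}
  U4: {{p},{q},{s},{p,q},{p,t},{p,u},{q,r},{q,s},{q,t},{q,u},{r,s},{s,t},{p,q,t},{q,r,s},{r,s,t}}
  U5: {{r},{q,r},{r,s},{r,t},{q,r,s},{r,s,t}}
  U12: {{p,t},{p,q,t}} {{r,s},{s,t},{q,r,s},{r,s,t}}
  U13: {{r,s},{s,t},{q,r,s},{r,s,t}}
  U14: {{p,t},{q,t},{p,q,t}} {{q,r},{r,s},{s,t},{q,r,s},{r,s,t}}
  U15: {{r},{q,r},{r,s},{r,t},{q,r,s},{r,s,t}}
  U23: {{s},{q,s},{r,s},{s,t},{q,r,s},{r,s,t}} {{p,u}}
  U24: {{p},{p,q},{p,t},{p,u},{p,q,t}} {{s},{q,s},{r,s},{s,t},{q,r,s},{r,s,t}}
  U25: {{r,s},{q,r,s},{r,s,t}}
  U34: {{s},{q,s},{r,s},{s,t},{q,r,s},{r,s,t}} {{p,u}} {{q,u}}
  U35: {{r,s},{q,r,s},{r,s,t}}
  U45: {{q,r},{r,s},{q,r,s},{r,s,t}}
  U123: {{r,s},{s,t},{q,r,s},{r,s,t}}
  U124: {{p,t},{p,q,t}} {{r,s},{s,t},{q,r,s},{r,s,t}}
  U125: {{r,s},{q,r,s},{r,s,t}}
  U134: {{r,s},{s,t},{q,r,s},{r,s,t}}
  U135: {{r,s},{q,r,s},{r,s,t}}
  U145: {{q,r},{r,s},{q,r,s},{r,s,t}}
  U234: {{s},{q,s},{r,s},{s,t},{q,r,s},{r,s,t}} {{p,u}}
  U235: {{r,s},{q,r,s},{r,s,t}}
  U245: {{r,s},{q,r,s},{r,s,t}}
  U345: {{r,s},{q,r,s},{r,s,t}}
  U1234: {{r,s},{s,t},{q,r,s},{r,s,t}}
  U1235: {{r,s},{q,r,s},{r,s,t}}
  U1245: {{r,s},{q,r,s},{r,s,t}}
  U1345: {{r,s},{q,r,s},{r,s,t}}
  U2345: {{r,s},{q,r,s},{r,s,t}}
  U12345: {{r,s},{q,r,s},{r,s,t}}
C dims 7,16,12,5; δ0: rk 6, SNF 1^6; δ1: rk 8, SNF 1^8; δ2: rk 4, SNF 1^4
Ȟ^0 = (7 − 6) − 0 = 1, so Ȟ^0 ≅ Z
Ȟ^1 = (16 − 8) − 6 = 2, so Ȟ^1 ≅ Z^2
Ȟ^2 = (12 − 4) − 8 = 0, so Ȟ^2 ≅ 0


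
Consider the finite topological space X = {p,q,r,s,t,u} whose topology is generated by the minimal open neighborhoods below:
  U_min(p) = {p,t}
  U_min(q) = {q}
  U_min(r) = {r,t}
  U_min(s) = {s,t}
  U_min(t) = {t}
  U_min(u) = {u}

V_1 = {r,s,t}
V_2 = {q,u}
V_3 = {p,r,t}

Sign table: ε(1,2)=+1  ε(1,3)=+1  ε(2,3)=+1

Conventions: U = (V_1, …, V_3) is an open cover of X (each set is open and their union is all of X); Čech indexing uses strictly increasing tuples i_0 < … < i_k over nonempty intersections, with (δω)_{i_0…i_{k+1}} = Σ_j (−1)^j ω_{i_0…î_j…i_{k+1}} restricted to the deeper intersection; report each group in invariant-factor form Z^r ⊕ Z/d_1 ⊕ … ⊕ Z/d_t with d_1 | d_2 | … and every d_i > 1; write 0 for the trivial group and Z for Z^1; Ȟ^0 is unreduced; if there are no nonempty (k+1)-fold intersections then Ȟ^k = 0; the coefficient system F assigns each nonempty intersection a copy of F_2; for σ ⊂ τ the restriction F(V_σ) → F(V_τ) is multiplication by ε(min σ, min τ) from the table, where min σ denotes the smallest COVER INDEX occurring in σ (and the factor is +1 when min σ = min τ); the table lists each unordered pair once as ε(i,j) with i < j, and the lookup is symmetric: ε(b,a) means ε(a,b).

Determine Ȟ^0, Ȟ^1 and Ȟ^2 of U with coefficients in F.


Ȟ^0 ≅ Z/2 ⊕ Z/2,  Ȟ^1 ≅ 0,  Ȟ^2 ≅ 0

nerve simplices:
  V13={r,t}
C dims 3,1; δ0: rk_F2 1
degree 0: 3−1−0 = 2 → Ȟ^0 ≅ Z/2 ⊕ Z/2
degree 1: 1−0−1 = 0 → Ȟ^1 ≅ 0
degree 2: 0−0−0 = 0 → Ȟ^2 ≅ 0


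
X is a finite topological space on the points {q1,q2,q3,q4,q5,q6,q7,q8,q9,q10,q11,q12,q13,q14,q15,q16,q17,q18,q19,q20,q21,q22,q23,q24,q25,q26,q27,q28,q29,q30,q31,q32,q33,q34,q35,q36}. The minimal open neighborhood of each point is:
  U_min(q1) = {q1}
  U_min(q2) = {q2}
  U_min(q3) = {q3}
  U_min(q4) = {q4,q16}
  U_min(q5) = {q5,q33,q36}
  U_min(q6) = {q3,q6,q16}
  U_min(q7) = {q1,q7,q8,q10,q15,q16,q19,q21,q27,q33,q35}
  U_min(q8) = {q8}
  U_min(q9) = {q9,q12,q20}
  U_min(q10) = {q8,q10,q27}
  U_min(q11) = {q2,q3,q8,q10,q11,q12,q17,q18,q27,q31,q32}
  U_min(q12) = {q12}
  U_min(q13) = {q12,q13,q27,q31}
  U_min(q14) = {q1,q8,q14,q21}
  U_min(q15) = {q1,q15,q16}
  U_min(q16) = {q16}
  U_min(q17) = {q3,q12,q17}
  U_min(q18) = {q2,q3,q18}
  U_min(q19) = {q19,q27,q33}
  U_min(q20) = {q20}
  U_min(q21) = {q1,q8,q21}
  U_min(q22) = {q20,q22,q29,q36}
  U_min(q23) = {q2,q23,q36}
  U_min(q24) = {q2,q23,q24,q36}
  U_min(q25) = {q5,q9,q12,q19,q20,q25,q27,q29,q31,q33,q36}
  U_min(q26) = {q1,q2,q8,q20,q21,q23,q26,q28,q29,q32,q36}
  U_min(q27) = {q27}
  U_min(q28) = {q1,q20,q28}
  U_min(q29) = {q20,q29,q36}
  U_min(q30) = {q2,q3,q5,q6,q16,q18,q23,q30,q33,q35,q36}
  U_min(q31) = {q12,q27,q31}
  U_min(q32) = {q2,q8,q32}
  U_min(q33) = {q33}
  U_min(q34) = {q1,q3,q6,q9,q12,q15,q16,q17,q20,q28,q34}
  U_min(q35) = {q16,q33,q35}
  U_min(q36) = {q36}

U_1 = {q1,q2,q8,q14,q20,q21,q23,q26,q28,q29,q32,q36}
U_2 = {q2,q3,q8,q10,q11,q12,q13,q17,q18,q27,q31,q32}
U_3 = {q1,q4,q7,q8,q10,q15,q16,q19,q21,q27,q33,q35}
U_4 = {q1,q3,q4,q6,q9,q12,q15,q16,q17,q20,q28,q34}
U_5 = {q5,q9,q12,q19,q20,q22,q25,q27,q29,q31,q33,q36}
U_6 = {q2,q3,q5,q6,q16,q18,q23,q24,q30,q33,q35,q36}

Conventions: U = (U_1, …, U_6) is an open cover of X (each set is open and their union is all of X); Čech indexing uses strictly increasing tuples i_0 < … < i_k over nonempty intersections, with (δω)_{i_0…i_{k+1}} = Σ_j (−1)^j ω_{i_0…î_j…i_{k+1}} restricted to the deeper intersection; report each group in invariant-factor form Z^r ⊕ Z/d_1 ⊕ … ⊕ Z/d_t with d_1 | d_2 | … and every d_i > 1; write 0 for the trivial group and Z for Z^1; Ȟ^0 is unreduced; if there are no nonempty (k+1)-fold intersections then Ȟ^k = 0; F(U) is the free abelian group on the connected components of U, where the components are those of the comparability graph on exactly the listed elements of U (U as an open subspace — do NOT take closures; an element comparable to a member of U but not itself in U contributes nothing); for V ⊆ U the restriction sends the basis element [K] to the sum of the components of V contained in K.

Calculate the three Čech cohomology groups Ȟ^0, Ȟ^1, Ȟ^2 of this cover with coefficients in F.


Ȟ^0 ≅ Z, Ȟ^1 ≅ 0 and Ȟ^2 ≅ Z/2

nonempty intersections:
  U12={q2,q8,q32} U13={q1,q8,q21} U14={q1,q20,q28} U15={q20,q29,q36} U16={q2,q23,q36} U23={q8,q10,q27} U24={q3,q12,q17} U25={q12,q27,q31} U26={q2,q3,q18} U34={q1,q4,q15,q16} U35={q19,q27,q33} U36={q16,q33,q35} U45={q9,q12,q20} U46={q3,q6,q16} U56={q5,q33,q36}
  U123={q8} U126={q2} U134={q1} U145={q20} U156={q36} U235={q27} U245={q12} U246={q3} U346={q16} U356={q33}
components per intersection:
  U1: {q1,q2,q8,q14,q20,q21,q23,q26,q28,q29,q32,q36}
  U2: {q2,q3,q8,q10,q11,q12,q13,q17,q18,q27,q31,q32}
  U3: {q1,q4,q7,q8,q10,q15,q16,q19,q21,q27,q33,q35}
  U4: {q1,q3,q4,q6,q9,q12,q15,q16,q17,q20,q28,q34}
  U5: {q5,q9,q12,q19,q20,q22,q25,q27,q29,q31,q33,q36}
  U6: {q2,q3,q5,q6,q16,q18,q23,q24,q30,q33,q35,q36}
  U12: {q2,q8,q32}
  U13: {q1,q8,q21}
  U14: {q1,q20,q28}
  U15: {q20,q29,q36}
  U16: {q2,q23,q36}
  U23: {q8,q10,q27}
  U24: {q3,q12,q17}
  U25: {q12,q27,q31}
  U26: {q2,q3,q18}
  U34: {q1,q4,q15,q16}
  U35: {q19,q27,q33}
  U36: {q16,q33,q35}
  U45: {q9,q12,q20}
  U46: {q3,q6,q16}
  U56: {q5,q33,q36}
  U123: {q8}
  U126: {q2}
  U134: {q1}
  U145: {q20}
  U156: {q36}
  U235: {q27}
  U245: {q12}
  U246: {q3}
  U346: {q16}
  U356: {q33}
C dims 6,15,10; δ0: rk 5, SNF 1^5; δ1: rk 10, SNF 1^9·2
Ȟ^0: (6−5)−0=1 ⇒ Z
Ȟ^1: (15−10)−5=0 ⇒ 0
Ȟ^2: (10−0)−10=0 plus torsion [2] ⇒ Z/2


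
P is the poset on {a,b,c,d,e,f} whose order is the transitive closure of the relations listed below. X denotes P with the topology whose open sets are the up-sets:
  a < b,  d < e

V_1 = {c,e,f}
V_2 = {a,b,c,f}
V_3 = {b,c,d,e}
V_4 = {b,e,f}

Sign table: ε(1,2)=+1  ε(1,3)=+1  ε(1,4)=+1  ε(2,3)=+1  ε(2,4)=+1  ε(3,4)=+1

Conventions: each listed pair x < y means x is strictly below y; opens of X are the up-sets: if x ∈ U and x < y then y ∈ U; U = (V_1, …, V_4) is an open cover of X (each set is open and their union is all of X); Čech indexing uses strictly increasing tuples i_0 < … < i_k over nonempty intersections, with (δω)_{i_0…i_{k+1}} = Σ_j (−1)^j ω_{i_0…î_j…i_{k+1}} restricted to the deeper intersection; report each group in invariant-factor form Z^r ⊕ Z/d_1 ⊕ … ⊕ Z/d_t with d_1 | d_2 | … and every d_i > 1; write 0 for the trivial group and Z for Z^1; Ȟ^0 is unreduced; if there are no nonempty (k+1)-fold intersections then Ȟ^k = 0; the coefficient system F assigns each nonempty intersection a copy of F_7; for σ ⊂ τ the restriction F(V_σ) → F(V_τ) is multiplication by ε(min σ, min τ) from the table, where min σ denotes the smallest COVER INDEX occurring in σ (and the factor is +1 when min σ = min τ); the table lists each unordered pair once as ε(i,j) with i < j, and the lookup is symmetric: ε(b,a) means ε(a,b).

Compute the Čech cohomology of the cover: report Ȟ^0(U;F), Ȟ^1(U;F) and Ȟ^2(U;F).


Ȟ^0 ≅ Z/7,  Ȟ^1 ≅ 0,  Ȟ^2 ≅ Z/7

nerve of the cover:
  V12={c,f} V13={c,e} V14={e,f} V23={b,c} V24={b,f} V34={b,e}
  V123={c} V124={f} V134={e} V234={b}
C dims 4,6,4; δ0: rk_F7 3; δ1: rk_F7 3
Ȟ^0 = (4 − 3) − 0 = 1, so Ȟ^0 ≅ Z/7
Ȟ^1 = (6 − 3) − 3 = 0, so Ȟ^1 ≅ 0
Ȟ^2 = (4 − 0) − 3 = 1, so Ȟ^2 ≅ Z/7


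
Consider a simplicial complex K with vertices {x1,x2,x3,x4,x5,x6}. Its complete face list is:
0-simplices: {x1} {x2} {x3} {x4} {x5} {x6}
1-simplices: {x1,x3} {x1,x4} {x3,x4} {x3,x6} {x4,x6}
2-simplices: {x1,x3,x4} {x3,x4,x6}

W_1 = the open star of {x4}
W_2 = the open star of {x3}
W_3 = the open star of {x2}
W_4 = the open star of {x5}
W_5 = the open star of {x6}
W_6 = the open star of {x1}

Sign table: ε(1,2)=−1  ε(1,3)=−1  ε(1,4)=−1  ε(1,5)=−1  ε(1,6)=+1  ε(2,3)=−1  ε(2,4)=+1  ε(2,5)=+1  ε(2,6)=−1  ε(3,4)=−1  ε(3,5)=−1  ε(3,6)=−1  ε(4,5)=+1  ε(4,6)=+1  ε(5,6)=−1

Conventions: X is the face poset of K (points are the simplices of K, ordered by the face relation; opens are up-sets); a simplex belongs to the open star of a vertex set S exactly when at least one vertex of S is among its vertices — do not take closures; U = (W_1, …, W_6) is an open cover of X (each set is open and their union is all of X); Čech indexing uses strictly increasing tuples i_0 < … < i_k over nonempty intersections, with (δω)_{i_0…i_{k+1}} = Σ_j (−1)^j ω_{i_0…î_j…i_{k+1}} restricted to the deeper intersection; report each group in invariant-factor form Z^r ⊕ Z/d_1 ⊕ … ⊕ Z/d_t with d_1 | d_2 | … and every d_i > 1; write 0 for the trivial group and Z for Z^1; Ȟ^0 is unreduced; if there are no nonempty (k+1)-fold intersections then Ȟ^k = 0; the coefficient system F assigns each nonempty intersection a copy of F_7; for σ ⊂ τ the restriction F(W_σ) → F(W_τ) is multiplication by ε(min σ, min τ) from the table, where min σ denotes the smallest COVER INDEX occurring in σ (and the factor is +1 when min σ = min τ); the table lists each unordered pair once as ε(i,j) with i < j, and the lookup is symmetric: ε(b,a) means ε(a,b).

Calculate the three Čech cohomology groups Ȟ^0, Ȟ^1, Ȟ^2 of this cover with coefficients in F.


Ȟ^0(U;F) ≅ Z/7 ⊕ Z/7 ⊕ Z/7, Ȟ^1(U;F) ≅ 0 and Ȟ^2(U;F) ≅ 0

nerve of the cover:
  W1={{x4},{x1,x4},{x3,x4},{x4,x6},{x1,x3,x4},{x3,x4,x6}} W2={{x3},{x1,x3},{x3,x4},{x3,x6},{x1,x3,x4},{x3,x4,x6}} W3={{x2}} W4={{x5}} W5={{x6},{x3,x6},{x4,x6},{x3,x4,x6}} W6={{x1},{x1,x3},{x1,x4},{x1,x3,x4}}
  W12={{x3,x4},{x1,x3,x4},{x3,x4,x6}} W15={{x4,x6},{x3,x4,x6}} W16={{x1,x4},{x1,x3,x4}} W25={{x3,x6},{x3,x4,x6}} W26={{x1,x3},{x1,x3,x4}}
  W125={{x3,x4,x6}} W126={{x1,x3,x4}}
C dims 6,5,2; δ0: rk_F7 3; δ1: rk_F7 2
Ȟ^0 = (6 − 3) − 0 = 3, so Ȟ^0 ≅ Z/7 ⊕ Z/7 ⊕ Z/7
Ȟ^1 = (5 − 2) − 3 = 0, so Ȟ^1 ≅ 0
Ȟ^2 = (2 − 0) − 2 = 0, so Ȟ^2 ≅ 0


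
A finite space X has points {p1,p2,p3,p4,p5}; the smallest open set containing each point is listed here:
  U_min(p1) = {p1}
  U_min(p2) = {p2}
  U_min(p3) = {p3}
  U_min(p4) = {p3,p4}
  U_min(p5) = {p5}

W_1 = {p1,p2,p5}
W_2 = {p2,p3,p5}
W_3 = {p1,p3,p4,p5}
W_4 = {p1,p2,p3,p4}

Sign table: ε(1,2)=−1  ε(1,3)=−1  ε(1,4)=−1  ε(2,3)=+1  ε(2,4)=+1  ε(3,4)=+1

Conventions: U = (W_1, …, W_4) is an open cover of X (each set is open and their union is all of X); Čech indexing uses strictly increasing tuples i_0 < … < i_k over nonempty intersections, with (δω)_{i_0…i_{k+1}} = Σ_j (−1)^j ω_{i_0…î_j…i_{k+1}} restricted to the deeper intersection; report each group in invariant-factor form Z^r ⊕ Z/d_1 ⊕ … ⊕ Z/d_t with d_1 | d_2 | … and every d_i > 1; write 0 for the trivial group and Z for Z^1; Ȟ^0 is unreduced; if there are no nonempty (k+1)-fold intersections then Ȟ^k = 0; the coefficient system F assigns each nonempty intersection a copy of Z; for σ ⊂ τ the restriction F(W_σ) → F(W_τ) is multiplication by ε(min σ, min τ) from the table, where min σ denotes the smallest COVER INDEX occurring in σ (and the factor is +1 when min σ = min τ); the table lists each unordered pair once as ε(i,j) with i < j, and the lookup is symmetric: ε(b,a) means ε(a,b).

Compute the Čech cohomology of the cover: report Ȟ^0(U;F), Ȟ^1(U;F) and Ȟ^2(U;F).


Ȟ^0(U;F) ≅ Z; Ȟ^1(U;F) ≅ 0; Ȟ^2(U;F) ≅ Z

nonempty intersections:
  W12={p2,p5} W13={p1,p5} W14={p1,p2} W23={p3,p5} W24={p2,p3} W34={p1,p3,p4}
  W123={p5} W124={p2} W134={p1} W234={p3}
C dims 4,6,4; δ0: rk 3, SNF 1^3; δ1: rk 3, SNF 1^3
Ȟ^0: (4−3)−0=1 ⇒ Z
Ȟ^1: (6−3)−3=0 ⇒ 0
Ȟ^2: (4−0)−3=1 ⇒ Z


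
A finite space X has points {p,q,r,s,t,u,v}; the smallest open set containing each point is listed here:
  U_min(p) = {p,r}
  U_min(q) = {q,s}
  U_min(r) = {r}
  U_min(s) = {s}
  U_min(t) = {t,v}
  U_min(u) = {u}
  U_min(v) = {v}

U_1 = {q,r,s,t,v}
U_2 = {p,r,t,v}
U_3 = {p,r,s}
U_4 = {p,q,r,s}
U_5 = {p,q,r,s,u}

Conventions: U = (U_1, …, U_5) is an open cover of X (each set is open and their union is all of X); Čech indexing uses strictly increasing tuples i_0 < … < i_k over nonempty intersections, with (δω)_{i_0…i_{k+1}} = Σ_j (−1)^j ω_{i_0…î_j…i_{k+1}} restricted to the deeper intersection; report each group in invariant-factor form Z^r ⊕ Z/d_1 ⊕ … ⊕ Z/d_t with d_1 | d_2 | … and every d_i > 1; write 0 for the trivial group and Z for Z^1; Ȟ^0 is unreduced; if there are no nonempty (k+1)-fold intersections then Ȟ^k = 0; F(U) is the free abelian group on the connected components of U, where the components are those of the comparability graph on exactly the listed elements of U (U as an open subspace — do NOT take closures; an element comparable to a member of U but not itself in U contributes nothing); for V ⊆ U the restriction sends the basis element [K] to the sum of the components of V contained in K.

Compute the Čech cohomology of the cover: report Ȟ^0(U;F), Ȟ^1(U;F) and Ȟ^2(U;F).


Ȟ^0 ≅ Z^4,  Ȟ^1 ≅ 0,  Ȟ^2 ≅ 0

nonempty overlaps:
  U12={r,t,v} U13={r,s} U14={q,r,s} U15={q,r,s} U23={p,r} U24={p,r} U25={p,r} U34={p,r,s} U35={p,r,s} U45={p,q,r,s}
  U123={r} U124={r} U125={r} U134={r,s} U135={r,s} U145={q,r,s} U234={p,r} U235={p,r} U245={p,r} U345={p,r,s}
  U1234={r} U1235={r} U1245={r} U1345={r,s} U2345={p,r}
  U12345={r}
components per intersection:
  U1: {q,s} {r} {t,v}
  U2: {p,r} {t,v}
  U3: {p,r} {s}
  U4: {p,r} {q,s}
  U5: {p,r} {q,s} {u}
  U12: {r} {t,v}
  U13: {r} {s}
  U14: {q,s} {r}
  U15: {q,s} {r}
  U23: {p,r}
  U24: {p,r}
  U25: {p,r}
  U34: {p,r} {s}
  U35: {p,r} {s}
  U45: {p,r} {q,s}
  U123: {r}
  U124: {r}
  U125: {r}
  U134: {r} {s}
  U135: {r} {s}
  U145: {q,s} {r}
  U234: {p,r}
  U235: {p,r}
  U245: {p,r}
  U345: {p,r} {s}
  U1234: {r}
  U1235: {r}
  U1245: {r}
  U1345: {r} {s}
  U2345: {p,r}
  U12345: {r}
C dims 12,17,14,6; δ0: rk 8, SNF 1^8; δ1: rk 9, SNF 1^9; δ2: rk 5, SNF 1^5
degree 0: 12−8−0 = 4 → Ȟ^0 ≅ Z^4
degree 1: 17−9−8 = 0 → Ȟ^1 ≅ 0
degree 2: 14−5−9 = 0 → Ȟ^2 ≅ 0


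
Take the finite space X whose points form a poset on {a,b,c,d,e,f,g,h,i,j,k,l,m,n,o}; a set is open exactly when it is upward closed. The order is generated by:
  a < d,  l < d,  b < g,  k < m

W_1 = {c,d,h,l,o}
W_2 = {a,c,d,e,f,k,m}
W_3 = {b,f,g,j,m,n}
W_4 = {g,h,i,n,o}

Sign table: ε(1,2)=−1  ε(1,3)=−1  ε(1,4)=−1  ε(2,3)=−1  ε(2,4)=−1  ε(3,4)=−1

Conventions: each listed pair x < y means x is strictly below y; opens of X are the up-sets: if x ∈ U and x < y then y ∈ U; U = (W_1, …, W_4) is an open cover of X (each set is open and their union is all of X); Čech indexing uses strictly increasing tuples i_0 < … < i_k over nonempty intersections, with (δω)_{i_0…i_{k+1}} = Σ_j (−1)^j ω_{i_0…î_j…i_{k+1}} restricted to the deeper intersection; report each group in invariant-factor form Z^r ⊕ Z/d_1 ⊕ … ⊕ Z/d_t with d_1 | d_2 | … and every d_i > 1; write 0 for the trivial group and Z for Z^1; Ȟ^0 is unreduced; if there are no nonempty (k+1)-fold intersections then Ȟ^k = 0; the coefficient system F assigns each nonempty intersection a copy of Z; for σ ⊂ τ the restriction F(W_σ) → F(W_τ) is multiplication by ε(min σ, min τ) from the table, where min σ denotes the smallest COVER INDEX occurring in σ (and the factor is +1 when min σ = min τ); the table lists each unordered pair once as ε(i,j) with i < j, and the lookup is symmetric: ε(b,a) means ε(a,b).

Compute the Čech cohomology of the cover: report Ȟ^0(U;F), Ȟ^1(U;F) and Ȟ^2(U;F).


nonempty overlaps:
  W12={c,d} W14={h,o} W23={f,m} W34={g,n}
C dims 4,4; δ0: rk 3, SNF 1^3
degree 0: 4−3−0 = 1 → Ȟ^0 ≅ Z
degree 1: 4−0−3 = 1 → Ȟ^1 ≅ Z
degree 2: 0−0−0 = 0 → Ȟ^2 ≅ 0

Ȟ^0(U;F) ≅ Z; Ȟ^1(U;F) ≅ Z; Ȟ^2(U;F) ≅ 0


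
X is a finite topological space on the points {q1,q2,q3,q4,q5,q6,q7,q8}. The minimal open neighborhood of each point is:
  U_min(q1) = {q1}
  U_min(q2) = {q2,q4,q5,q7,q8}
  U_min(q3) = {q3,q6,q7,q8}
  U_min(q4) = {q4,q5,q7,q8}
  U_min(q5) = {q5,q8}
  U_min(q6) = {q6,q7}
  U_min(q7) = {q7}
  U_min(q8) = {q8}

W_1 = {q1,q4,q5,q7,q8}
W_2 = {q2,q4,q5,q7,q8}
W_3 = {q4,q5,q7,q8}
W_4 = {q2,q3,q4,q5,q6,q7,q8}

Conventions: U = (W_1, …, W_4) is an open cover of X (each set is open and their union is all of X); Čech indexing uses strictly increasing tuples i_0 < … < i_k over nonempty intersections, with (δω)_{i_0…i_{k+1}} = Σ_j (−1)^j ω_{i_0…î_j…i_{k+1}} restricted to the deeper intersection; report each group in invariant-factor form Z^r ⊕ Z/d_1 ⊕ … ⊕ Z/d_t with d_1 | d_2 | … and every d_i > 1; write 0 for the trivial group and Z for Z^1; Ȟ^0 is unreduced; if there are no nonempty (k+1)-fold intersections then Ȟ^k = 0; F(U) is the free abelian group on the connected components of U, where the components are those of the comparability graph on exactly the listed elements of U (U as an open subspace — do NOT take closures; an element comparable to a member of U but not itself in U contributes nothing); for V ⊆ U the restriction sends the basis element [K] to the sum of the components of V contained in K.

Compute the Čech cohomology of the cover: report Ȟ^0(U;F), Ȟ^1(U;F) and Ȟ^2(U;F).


Ȟ^0 = Z^2, Ȟ^1 = 0 and Ȟ^2 = 0

intersection data:
  W12={q4,q5,q7,q8} W13={q4,q5,q7,q8} W14={q4,q5,q7,q8} W23={q4,q5,q7,q8} W24={q2,q4,q5,q7,q8} W34={q4,q5,q7,q8}
  W123={q4,q5,q7,q8} W124={q4,q5,q7,q8} W134={q4,q5,q7,q8} W234={q4,q5,q7,q8}
  W1234={q4,q5,q7,q8}
components per intersection:
  W1: {q1} {q4,q5,q7,q8}
  W2: {q2,q4,q5,q7,q8}
  W3: {q4,q5,q7,q8}
  W4: {q2,q3,q4,q5,q6,q7,q8}
  W12: {q4,q5,q7,q8}
  W13: {q4,q5,q7,q8}
  W14: {q4,q5,q7,q8}
  W23: {q4,q5,q7,q8}
  W24: {q2,q4,q5,q7,q8}
  W34: {q4,q5,q7,q8}
  W123: {q4,q5,q7,q8}
  W124: {q4,q5,q7,q8}
  W134: {q4,q5,q7,q8}
  W234: {q4,q5,q7,q8}
  W1234: {q4,q5,q7,q8}
C dims 5,6,4,1; δ0: rk 3, SNF 1^3; δ1: rk 3, SNF 1^3; δ2: rk 1, SNF 1^1
Ȟ^0 = (5 − 3) − 0 = 2, so Ȟ^0 ≅ Z^2
Ȟ^1 = (6 − 3) − 3 = 0, so Ȟ^1 ≅ 0
Ȟ^2 = (4 − 1) − 3 = 0, so Ȟ^2 ≅ 0


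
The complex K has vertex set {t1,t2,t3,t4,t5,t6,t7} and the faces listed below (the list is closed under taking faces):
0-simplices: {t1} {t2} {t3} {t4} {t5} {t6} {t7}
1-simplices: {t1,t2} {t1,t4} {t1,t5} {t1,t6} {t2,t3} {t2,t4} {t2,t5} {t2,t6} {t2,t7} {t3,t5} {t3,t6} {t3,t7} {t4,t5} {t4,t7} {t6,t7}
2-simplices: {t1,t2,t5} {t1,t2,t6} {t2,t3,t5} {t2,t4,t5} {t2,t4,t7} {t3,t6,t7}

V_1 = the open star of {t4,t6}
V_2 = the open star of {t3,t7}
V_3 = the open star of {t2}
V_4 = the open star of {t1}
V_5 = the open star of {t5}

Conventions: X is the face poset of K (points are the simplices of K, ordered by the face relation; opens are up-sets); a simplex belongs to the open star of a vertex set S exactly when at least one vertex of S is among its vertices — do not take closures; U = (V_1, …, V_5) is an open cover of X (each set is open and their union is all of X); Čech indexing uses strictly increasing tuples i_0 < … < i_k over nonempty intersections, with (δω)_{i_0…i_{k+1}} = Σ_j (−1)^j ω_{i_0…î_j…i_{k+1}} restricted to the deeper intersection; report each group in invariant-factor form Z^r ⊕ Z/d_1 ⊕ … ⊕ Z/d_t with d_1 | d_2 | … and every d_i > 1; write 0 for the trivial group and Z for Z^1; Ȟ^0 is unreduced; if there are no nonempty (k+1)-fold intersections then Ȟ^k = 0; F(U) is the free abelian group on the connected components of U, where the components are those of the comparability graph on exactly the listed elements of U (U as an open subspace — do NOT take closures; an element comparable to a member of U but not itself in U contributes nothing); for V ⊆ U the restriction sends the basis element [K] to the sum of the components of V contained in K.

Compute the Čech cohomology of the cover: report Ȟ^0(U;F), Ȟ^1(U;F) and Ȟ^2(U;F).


Ȟ^0 = Z; Ȟ^1 = Z^3; Ȟ^2 = 0

nonempty overlaps:
  V1={{t4},{t6},{t1,t4},{t1,t6},{t2,t4},{t2,t6},{t3,t6},{t4,t5},{t4,t7},{t6,t7},{t1,t2,t6},{t2,t4,t5},{t2,t4,t7},{t3,t6,t7}} V2={{t3},{t7},{t2,t3},{t2,t7},{t3,t5},{t3,t6},{t3,t7},{t4,t7},{t6,t7},{t2,t3,t5},{t2,t4,t7},{t3,t6,t7}} V3={{t2},{t1,t2},{t2,t3},{t2,t4},{t2,t5},{t2,t6},{t2,t7},{t1,t2,t5},{t1,t2,t6},{t2,t3,t5},{t2,t4,t5},{t2,t4,t7}} V4={{t1},{t1,t2},{t1,t4},{t1,t5},{t1,t6},{t1,t2,t5},{t1,t2,t6}} V5={{t5},{t1,t5},{t2,t5},{t3,t5},{t4,t5},{t1,t2,t5},{t2,t3,t5},{t2,t4,t5}}
  V12={{t3,t6},{t4,t7},{t6,t7},{t2,t4,t7},{t3,t6,t7}} V13={{t2,t4},{t2,t6},{t1,t2,t6},{t2,t4,t5},{t2,t4,t7}} V14={{t1,t4},{t1,t6},{t1,t2,t6}} V15={{t4,t5},{t2,t4,t5}} V23={{t2,t3},{t2,t7},{t2,t3,t5},{t2,t4,t7}} V25={{t3,t5},{t2,t3,t5}} V34={{t1,t2},{t1,t2,t5},{t1,t2,t6}} V35={{t2,t5},{t1,t2,t5},{t2,t3,t5},{t2,t4,t5}} V45={{t1,t5},{t1,t2,t5}}
  V123={{t2,t4,t7}} V134={{t1,t2,t6}} V135={{t2,t4,t5}} V235={{t2,t3,t5}} V345={{t1,t2,t5}}
components per intersection:
  V1: {{t4},{t1,t4},{t2,t4},{t4,t5},{t4,t7},{t2,t4,t5},{t2,t4,t7}} {{t6},{t1,t6},{t2,t6},{t3,t6},{t6,t7},{t1,t2,t6},{t3,t6,t7}}
  V2: {{t3},{t7},{t2,t3},{t2,t7},{t3,t5},{t3,t6},{t3,t7},{t4,t7},{t6,t7},{t2,t3,t5},{t2,t4,t7},{t3,t6,t7}}
  V3: {{t2},{t1,t2},{t2,t3},{t2,t4},{t2,t5},{t2,t6},{t2,t7},{t1,t2,t5},{t1,t2,t6},{t2,t3,t5},{t2,t4,t5},{t2,t4,t7}}
  V4: {{t1},{t1,t2},{t1,t4},{t1,t5},{t1,t6},{t1,t2,t5},{t1,t2,t6}}
  V5: {{t5},{t1,t5},{t2,t5},{t3,t5},{t4,t5},{t1,t2,t5},{t2,t3,t5},{t2,t4,t5}}
  V12: {{t3,t6},{t6,t7},{t3,t6,t7}} {{t4,t7},{t2,t4,t7}}
  V13: {{t2,t4},{t2,t4,t5},{t2,t4,t7}} {{t2,t6},{t1,t2,t6}}
  V14: {{t1,t4}} {{t1,t6},{t1,t2,t6}}
  V15: {{t4,t5},{t2,t4,t5}}
  V23: {{t2,t3},{t2,t3,t5}} {{t2,t7},{t2,t4,t7}}
  V25: {{t3,t5},{t2,t3,t5}}
  V34: {{t1,t2},{t1,t2,t5},{t1,t2,t6}}
  V35: {{t2,t5},{t1,t2,t5},{t2,t3,t5},{t2,t4,t5}}
  V45: {{t1,t5},{t1,t2,t5}}
  V123: {{t2,t4,t7}}
  V134: {{t1,t2,t6}}
  V135: {{t2,t4,t5}}
  V235: {{t2,t3,t5}}
  V345: {{t1,t2,t5}}
C dims 6,13,5; δ0: rk 5, SNF 1^5; δ1: rk 5, SNF 1^5
degree 0: 6−5−0 = 1 → Ȟ^0 ≅ Z
degree 1: 13−5−5 = 3 → Ȟ^1 ≅ Z^3
degree 2: 5−0−5 = 0 → Ȟ^2 ≅ 0


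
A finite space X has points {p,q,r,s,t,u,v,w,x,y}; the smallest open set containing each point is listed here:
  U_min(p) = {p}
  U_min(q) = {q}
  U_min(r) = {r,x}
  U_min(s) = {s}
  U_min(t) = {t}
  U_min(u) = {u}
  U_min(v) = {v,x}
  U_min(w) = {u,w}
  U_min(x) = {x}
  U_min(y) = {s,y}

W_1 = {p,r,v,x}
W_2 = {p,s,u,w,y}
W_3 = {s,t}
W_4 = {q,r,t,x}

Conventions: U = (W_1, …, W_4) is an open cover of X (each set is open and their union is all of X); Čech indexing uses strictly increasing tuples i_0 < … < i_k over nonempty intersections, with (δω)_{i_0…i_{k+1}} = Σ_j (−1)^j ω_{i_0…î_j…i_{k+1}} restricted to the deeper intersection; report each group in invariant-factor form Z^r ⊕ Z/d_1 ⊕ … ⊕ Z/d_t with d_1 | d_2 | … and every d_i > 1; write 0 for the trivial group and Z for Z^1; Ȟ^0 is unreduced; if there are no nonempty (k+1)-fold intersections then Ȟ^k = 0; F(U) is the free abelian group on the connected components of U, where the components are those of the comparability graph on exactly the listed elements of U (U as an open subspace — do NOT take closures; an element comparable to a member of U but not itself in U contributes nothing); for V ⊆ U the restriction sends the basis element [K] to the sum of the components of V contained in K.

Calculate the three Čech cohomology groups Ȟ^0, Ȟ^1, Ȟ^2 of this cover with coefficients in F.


cover nerve:
  W12={p} W14={r,x} W23={s} W34={t}
components per intersection:
  W1: {p} {r,v,x}
  W2: {p} {s,y} {u,w}
  W3: {s} {t}
  W4: {q} {r,x} {t}
  W12: {p}
  W14: {r,x}
  W23: {s}
  W34: {t}
C dims 10,4; δ0: rk 4, SNF 1^4
Ȟ^0: (10−4)−0=6 ⇒ Z^6
Ȟ^1: (4−0)−4=0 ⇒ 0
Ȟ^2: (0−0)−0=0 ⇒ 0

Ȟ^0(U;F) ≅ Z^6, Ȟ^1(U;F) ≅ 0 and Ȟ^2(U;F) ≅ 0


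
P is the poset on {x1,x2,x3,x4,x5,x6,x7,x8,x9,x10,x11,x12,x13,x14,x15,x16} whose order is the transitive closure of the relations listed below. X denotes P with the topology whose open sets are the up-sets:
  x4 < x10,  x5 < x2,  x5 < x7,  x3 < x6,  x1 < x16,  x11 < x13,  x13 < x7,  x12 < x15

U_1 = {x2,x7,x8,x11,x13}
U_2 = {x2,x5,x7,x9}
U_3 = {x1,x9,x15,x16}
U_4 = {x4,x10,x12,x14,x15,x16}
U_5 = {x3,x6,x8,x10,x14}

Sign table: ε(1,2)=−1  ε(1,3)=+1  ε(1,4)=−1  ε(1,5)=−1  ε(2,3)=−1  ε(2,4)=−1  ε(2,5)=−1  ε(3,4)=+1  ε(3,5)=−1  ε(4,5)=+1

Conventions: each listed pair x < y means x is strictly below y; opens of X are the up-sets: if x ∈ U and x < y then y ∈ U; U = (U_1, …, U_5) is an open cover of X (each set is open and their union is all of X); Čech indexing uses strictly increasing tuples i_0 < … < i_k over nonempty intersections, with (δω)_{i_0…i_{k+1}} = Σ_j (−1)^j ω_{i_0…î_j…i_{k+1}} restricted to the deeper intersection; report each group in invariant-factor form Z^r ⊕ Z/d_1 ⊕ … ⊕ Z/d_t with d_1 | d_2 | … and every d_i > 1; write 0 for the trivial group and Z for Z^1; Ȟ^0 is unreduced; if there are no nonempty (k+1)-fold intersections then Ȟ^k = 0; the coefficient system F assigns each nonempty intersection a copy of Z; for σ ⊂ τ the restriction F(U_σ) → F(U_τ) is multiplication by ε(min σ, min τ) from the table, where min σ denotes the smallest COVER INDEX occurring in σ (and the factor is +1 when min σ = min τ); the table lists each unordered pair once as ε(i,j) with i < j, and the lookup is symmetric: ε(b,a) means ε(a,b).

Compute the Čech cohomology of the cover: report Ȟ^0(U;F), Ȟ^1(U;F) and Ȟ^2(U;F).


intersection data:
  U12={x2,x7} U15={x8} U23={x9} U34={x15,x16} U45={x10,x14}
C dims 5,5; δ0: rk 5, SNF 1^4·2
Ȟ^0 = (5 − 5) − 0 = 0, so Ȟ^0 ≅ 0
Ȟ^1 = (5 − 0) − 5 = 0 plus torsion [2], so Ȟ^1 ≅ Z/2
Ȟ^2 = (0 − 0) − 0 = 0, so Ȟ^2 ≅ 0

Ȟ^0 = 0,  Ȟ^1 = Z/2,  Ȟ^2 = 0


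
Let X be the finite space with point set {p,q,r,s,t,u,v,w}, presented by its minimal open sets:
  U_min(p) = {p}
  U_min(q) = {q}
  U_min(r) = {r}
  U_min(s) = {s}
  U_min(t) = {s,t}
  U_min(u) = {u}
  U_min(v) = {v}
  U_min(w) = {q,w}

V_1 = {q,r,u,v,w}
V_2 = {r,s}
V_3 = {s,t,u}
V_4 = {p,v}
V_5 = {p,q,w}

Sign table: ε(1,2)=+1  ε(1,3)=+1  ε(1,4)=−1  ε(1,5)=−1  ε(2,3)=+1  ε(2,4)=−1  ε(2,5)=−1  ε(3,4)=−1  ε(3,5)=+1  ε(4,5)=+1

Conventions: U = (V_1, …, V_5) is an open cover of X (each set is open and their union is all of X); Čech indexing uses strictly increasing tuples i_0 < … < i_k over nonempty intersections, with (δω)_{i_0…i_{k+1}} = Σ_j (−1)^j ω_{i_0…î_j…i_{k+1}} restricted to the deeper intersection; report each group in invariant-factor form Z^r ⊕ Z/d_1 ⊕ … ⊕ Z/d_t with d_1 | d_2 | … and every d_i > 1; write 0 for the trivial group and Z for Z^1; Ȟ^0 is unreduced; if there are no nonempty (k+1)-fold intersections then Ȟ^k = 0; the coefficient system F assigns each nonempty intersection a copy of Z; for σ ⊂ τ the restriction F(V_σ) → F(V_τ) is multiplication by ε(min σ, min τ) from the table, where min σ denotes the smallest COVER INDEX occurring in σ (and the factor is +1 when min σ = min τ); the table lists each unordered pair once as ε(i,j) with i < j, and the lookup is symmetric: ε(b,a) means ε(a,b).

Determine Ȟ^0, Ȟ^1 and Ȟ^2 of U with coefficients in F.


Ȟ^0 ≅ Z, Ȟ^1 ≅ Z^2, Ȟ^2 ≅ 0

cover nerve:
  V12={r} V13={u} V14={v} V15={q,w} V23={s} V45={p}
C dims 5,6; δ0: rk 4, SNF 1^4
Ȟ^0: (5−4)−0=1 ⇒ Z
Ȟ^1: (6−0)−4=2 ⇒ Z^2
Ȟ^2: (0−0)−0=0 ⇒ 0
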